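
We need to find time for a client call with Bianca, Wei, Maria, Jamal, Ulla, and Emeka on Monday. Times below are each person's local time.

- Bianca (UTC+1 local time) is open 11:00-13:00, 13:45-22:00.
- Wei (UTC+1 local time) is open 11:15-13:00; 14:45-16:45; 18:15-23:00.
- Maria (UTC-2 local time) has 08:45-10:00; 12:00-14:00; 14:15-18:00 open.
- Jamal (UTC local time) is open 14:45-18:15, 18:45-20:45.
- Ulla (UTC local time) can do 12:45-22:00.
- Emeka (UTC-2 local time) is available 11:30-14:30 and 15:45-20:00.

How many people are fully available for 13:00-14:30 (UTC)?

2

Bianca in UTC: 10:00-12:00, 12:45-21:00 (subtract 1h to convert from UTC+1).
Wei in UTC: 10:15-12:00, 13:45-15:45, 17:15-22:00 (subtract 1h to convert from UTC+1).
Maria in UTC: 10:45-12:00, 14:00-16:00, 16:15-20:00 (add 2h to convert from UTC-2).
Jamal in UTC: 14:45-18:15, 18:45-20:45.
Ulla in UTC: 12:45-22:00.
Emeka in UTC: 13:30-16:30, 17:45-22:00 (add 2h to convert from UTC-2).
Bianca and Ulla can make the full 13:00-14:30 slot — that's 2.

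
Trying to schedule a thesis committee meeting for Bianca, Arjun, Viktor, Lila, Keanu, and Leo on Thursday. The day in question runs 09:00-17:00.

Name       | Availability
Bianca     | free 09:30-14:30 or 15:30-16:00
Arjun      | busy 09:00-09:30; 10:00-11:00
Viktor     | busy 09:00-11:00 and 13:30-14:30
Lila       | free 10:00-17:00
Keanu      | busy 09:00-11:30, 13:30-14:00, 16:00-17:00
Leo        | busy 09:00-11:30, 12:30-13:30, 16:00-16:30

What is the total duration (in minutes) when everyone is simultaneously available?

90

Bianca free: 09:30-14:30, 15:30-16:00.
Arjun free: 09:30-10:00, 11:00-17:00 (invert busy blocks within the working day).
Viktor free: 11:00-13:30, 14:30-17:00 (invert busy blocks within the working day).
Lila free: 10:00-17:00.
Keanu free: 11:30-13:30, 14:00-16:00 (invert busy blocks within the working day).
Leo free: 11:30-12:30, 13:30-16:00, 16:30-17:00 (invert busy blocks within the working day).
Bianca ∩ Arjun: 09:30-10:00, 11:00-14:30, 15:30-16:00.
Bianca ∩ Arjun ∩ Viktor: 11:00-13:30, 15:30-16:00.
Bianca ∩ Arjun ∩ Viktor ∩ Lila: 11:00-13:30, 15:30-16:00.
Bianca ∩ Arjun ∩ Viktor ∩ Lila ∩ Keanu: 11:30-13:30, 15:30-16:00.
Bianca ∩ Arjun ∩ Viktor ∩ Lila ∩ Keanu ∩ Leo: 11:30-12:30, 15:30-16:00.
Those are the intersection windows.
Summing the common windows: 60 + 30 = 90 minutes.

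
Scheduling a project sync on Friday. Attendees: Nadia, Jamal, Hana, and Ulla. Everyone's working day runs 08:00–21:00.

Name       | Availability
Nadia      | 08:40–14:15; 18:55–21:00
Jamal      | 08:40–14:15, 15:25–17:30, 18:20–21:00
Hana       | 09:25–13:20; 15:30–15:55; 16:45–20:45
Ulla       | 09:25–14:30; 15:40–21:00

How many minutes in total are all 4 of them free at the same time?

345

Nadia ∩ Jamal: 08:40-14:15, 18:55-21:00.
Nadia ∩ Jamal ∩ Hana: 09:25-13:20, 18:55-20:45.
Nadia ∩ Jamal ∩ Hana ∩ Ulla: 09:25-13:20, 18:55-20:45.
Summing the common windows: 235 + 110 = 345 minutes.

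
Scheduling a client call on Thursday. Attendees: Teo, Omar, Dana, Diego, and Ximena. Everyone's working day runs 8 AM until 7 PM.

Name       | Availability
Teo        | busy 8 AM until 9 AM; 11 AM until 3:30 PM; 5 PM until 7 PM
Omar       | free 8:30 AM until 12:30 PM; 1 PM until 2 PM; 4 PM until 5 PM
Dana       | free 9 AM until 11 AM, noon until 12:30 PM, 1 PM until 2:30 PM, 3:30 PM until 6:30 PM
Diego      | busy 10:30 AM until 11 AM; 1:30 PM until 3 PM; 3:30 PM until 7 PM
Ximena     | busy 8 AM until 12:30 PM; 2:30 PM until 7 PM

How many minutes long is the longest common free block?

0

Teo free: 09:00-11:00, 15:30-17:00 (invert busy blocks within the working day).
Omar free: 08:30-12:30, 13:00-14:00, 16:00-17:00.
Dana free: 09:00-11:00, 12:00-12:30, 13:00-14:30, 15:30-18:30.
Diego free: 08:00-10:30, 11:00-13:30, 15:00-15:30 (invert busy blocks within the working day).
Ximena free: 12:30-14:30 (invert busy blocks within the working day).
Teo ∩ Omar: 09:00-11:00, 16:00-17:00.
Teo ∩ Omar ∩ Dana: 09:00-11:00, 16:00-17:00.
Teo ∩ Omar ∩ Dana ∩ Diego: 09:00-10:30.
Teo ∩ Omar ∩ Dana ∩ Diego ∩ Ximena: ∅.
There is no time when everyone is free.
No common window exists, so the longest block is 0 minutes.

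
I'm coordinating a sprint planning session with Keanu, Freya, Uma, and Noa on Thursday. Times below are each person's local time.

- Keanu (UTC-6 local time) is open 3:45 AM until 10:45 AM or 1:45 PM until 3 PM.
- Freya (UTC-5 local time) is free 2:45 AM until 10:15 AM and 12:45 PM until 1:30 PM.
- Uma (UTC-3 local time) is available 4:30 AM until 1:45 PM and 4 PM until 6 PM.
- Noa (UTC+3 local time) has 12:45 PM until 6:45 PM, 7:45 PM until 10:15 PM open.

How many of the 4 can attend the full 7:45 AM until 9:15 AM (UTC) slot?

2

Keanu in UTC: 09:45-16:45, 19:45-21:00 (add 6h to convert from UTC-6).
Freya in UTC: 07:45-15:15, 17:45-18:30 (add 5h to convert from UTC-5).
Uma in UTC: 07:30-16:45, 19:00-21:00 (add 3h to convert from UTC-3).
Noa in UTC: 09:45-15:45, 16:45-19:15 (subtract 3h to convert from UTC+3).
Freya and Uma can make the full 07:45-09:15 slot — that's 2.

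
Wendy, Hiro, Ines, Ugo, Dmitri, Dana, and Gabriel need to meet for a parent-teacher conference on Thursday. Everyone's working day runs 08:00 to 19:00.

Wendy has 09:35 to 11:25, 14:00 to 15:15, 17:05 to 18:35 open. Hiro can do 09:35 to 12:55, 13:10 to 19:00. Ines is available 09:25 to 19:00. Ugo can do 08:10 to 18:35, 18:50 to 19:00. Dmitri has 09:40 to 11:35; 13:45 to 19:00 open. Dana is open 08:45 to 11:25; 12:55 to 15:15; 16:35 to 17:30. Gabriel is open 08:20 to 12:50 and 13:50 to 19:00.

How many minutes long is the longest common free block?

Wendy ∩ Hiro: 09:35-11:25, 14:00-15:15, 17:05-18:35.
Wendy ∩ Hiro ∩ Ines: 09:35-11:25, 14:00-15:15, 17:05-18:35.
Wendy ∩ Hiro ∩ Ines ∩ Ugo: 09:35-11:25, 14:00-15:15, 17:05-18:35.
Wendy ∩ Hiro ∩ Ines ∩ Ugo ∩ Dmitri: 09:40-11:25, 14:00-15:15, 17:05-18:35.
Wendy ∩ Hiro ∩ Ines ∩ Ugo ∩ Dmitri ∩ Dana: 09:40-11:25, 14:00-15:15, 17:05-17:30.
Wendy ∩ Hiro ∩ Ines ∩ Ugo ∩ Dmitri ∩ Dana ∩ Gabriel: 09:40-11:25, 14:00-15:15, 17:05-17:30.
The longest is 09:40-11:25 at 105 minutes.

105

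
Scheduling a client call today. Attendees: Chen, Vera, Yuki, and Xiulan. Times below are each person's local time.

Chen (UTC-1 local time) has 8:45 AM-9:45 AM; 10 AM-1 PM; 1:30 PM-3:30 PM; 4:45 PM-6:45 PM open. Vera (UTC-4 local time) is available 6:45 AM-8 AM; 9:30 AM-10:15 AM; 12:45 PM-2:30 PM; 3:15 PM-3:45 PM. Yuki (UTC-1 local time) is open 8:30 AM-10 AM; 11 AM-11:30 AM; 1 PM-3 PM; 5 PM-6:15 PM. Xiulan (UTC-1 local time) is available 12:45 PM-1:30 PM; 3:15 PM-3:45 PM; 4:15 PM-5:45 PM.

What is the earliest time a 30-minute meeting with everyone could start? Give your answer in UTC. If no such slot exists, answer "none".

Chen in UTC: 09:45-10:45, 11:00-14:00, 14:30-16:30, 17:45-19:45 (add 1h to convert from UTC-1).
Vera in UTC: 10:45-12:00, 13:30-14:15, 16:45-18:30, 19:15-19:45 (add 4h to convert from UTC-4).
Yuki in UTC: 09:30-11:00, 12:00-12:30, 14:00-16:00, 18:00-19:15 (add 1h to convert from UTC-1).
Xiulan in UTC: 13:45-14:30, 16:15-16:45, 17:15-18:45 (add 1h to convert from UTC-1).
Chen ∩ Vera: 11:00-12:00, 13:30-14:00, 17:45-18:30, 19:15-19:45.
Chen ∩ Vera ∩ Yuki: 18:00-18:30.
Chen ∩ Vera ∩ Yuki ∩ Xiulan: 18:00-18:30.
Those are the intersection windows.
The first common window of at least 30 minutes is 18:00-18:30, so the earliest start is 18:00.

18:00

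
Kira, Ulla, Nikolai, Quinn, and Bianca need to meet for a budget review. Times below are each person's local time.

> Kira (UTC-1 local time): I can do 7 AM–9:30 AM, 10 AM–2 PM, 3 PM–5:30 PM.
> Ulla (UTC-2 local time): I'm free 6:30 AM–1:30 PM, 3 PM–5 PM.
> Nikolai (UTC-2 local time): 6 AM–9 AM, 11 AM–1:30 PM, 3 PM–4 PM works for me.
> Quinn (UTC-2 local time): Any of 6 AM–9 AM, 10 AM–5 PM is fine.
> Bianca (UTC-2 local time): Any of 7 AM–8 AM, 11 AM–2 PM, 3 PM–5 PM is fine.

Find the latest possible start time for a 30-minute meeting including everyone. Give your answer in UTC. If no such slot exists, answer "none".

17:30

Kira in UTC: 08:00-10:30, 11:00-15:00, 16:00-18:30 (add 1h to convert from UTC-1).
Ulla in UTC: 08:30-15:30, 17:00-19:00 (add 2h to convert from UTC-2).
Nikolai in UTC: 08:00-11:00, 13:00-15:30, 17:00-18:00 (add 2h to convert from UTC-2).
Quinn in UTC: 08:00-11:00, 12:00-19:00 (add 2h to convert from UTC-2).
Bianca in UTC: 09:00-10:00, 13:00-16:00, 17:00-19:00 (add 2h to convert from UTC-2).
Kira ∩ Ulla: 08:30-10:30, 11:00-15:00, 17:00-18:30.
Kira ∩ Ulla ∩ Nikolai: 08:30-10:30, 13:00-15:00, 17:00-18:00.
Kira ∩ Ulla ∩ Nikolai ∩ Quinn: 08:30-10:30, 13:00-15:00, 17:00-18:00.
Kira ∩ Ulla ∩ Nikolai ∩ Quinn ∩ Bianca: 09:00-10:00, 13:00-15:00, 17:00-18:00.
The last common window of at least 30 minutes is 17:00-18:00; a 30-minute meeting can start as late as 17:30 and still end by 18:00.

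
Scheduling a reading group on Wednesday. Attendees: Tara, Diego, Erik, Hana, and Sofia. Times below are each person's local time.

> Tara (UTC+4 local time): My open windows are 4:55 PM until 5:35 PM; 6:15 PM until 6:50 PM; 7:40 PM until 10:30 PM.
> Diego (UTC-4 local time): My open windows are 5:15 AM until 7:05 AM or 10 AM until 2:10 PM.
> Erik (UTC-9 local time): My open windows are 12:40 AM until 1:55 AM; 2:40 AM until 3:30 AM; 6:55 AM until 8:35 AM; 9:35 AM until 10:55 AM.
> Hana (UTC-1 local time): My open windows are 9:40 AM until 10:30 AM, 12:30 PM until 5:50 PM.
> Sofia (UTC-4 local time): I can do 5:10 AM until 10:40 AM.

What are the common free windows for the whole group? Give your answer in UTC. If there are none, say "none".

none

Tara in UTC: 12:55-13:35, 14:15-14:50, 15:40-18:30 (subtract 4h to convert from UTC+4).
Diego in UTC: 09:15-11:05, 14:00-18:10 (add 4h to convert from UTC-4).
Erik in UTC: 09:40-10:55, 11:40-12:30, 15:55-17:35, 18:35-19:55 (add 9h to convert from UTC-9).
Hana in UTC: 10:40-11:30, 13:30-18:50 (add 1h to convert from UTC-1).
Sofia in UTC: 09:10-14:40 (add 4h to convert from UTC-4).
Tara ∩ Diego: 14:15-14:50, 15:40-18:10.
Tara ∩ Diego ∩ Erik: 15:55-17:35.
Tara ∩ Diego ∩ Erik ∩ Hana: 15:55-17:35.
Tara ∩ Diego ∩ Erik ∩ Hana ∩ Sofia: ∅.
There is no time when everyone is free.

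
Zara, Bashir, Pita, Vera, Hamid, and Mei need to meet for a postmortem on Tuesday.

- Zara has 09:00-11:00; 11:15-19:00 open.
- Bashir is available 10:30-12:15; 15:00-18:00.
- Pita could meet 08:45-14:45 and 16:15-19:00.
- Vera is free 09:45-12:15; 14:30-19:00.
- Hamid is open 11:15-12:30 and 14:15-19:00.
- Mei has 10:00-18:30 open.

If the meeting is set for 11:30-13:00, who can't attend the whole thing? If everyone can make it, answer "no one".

Bashir, Hamid, Vera

Zara: free for 11:30-13:00. Bashir: not fully free for 11:30-13:00. Pita: free for 11:30-13:00. Vera: not fully free for 11:30-13:00. Hamid: not fully free for 11:30-13:00. Mei: free for 11:30-13:00.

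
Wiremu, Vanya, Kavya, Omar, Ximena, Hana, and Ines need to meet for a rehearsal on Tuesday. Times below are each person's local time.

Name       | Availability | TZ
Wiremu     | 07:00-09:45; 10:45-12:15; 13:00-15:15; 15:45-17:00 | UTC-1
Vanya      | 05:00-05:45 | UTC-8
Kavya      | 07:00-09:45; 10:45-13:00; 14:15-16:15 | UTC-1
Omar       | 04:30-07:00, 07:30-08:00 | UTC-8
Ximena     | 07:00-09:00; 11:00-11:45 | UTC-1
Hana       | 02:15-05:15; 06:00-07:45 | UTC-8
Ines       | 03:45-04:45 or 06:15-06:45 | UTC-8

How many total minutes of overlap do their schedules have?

0

Wiremu in UTC: 08:00-10:45, 11:45-13:15, 14:00-16:15, 16:45-18:00 (add 1h to convert from UTC-1).
Vanya in UTC: 13:00-13:45 (add 8h to convert from UTC-8).
Kavya in UTC: 08:00-10:45, 11:45-14:00, 15:15-17:15 (add 1h to convert from UTC-1).
Omar in UTC: 12:30-15:00, 15:30-16:00 (add 8h to convert from UTC-8).
Ximena in UTC: 08:00-10:00, 12:00-12:45 (add 1h to convert from UTC-1).
Hana in UTC: 10:15-13:15, 14:00-15:45 (add 8h to convert from UTC-8).
Ines in UTC: 11:45-12:45, 14:15-14:45 (add 8h to convert from UTC-8).
Wiremu ∩ Vanya: 13:00-13:15.
Wiremu ∩ Vanya ∩ Kavya: 13:00-13:15.
Wiremu ∩ Vanya ∩ Kavya ∩ Omar: 13:00-13:15.
Wiremu ∩ Vanya ∩ Kavya ∩ Omar ∩ Ximena: ∅.
Wiremu ∩ Vanya ∩ Kavya ∩ Omar ∩ Ximena ∩ Hana: ∅.
Wiremu ∩ Vanya ∩ Kavya ∩ Omar ∩ Ximena ∩ Hana ∩ Ines: ∅.
There is no time when everyone is free.
There is no common window, so the total is 0 minutes.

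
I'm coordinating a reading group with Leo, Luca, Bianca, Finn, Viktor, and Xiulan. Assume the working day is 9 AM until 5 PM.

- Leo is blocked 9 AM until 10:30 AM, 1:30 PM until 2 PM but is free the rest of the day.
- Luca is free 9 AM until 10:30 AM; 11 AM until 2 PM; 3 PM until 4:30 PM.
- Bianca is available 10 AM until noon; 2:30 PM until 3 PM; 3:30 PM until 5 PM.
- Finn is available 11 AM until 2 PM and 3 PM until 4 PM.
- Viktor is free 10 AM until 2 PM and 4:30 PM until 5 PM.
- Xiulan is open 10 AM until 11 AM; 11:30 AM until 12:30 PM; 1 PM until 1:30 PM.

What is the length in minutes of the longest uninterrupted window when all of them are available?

30

Leo free: 10:30-13:30, 14:00-17:00 (invert busy blocks within the working day).
Luca free: 09:00-10:30, 11:00-14:00, 15:00-16:30.
Bianca free: 10:00-12:00, 14:30-15:00, 15:30-17:00.
Finn free: 11:00-14:00, 15:00-16:00.
Viktor free: 10:00-14:00, 16:30-17:00.
Xiulan free: 10:00-11:00, 11:30-12:30, 13:00-13:30.
Leo ∩ Luca: 11:00-13:30, 15:00-16:30.
Leo ∩ Luca ∩ Bianca: 11:00-12:00, 15:30-16:30.
Leo ∩ Luca ∩ Bianca ∩ Finn: 11:00-12:00, 15:30-16:00.
Leo ∩ Luca ∩ Bianca ∩ Finn ∩ Viktor: 11:00-12:00.
Leo ∩ Luca ∩ Bianca ∩ Finn ∩ Viktor ∩ Xiulan: 11:30-12:00.
The longest is 11:30-12:00 at 30 minutes.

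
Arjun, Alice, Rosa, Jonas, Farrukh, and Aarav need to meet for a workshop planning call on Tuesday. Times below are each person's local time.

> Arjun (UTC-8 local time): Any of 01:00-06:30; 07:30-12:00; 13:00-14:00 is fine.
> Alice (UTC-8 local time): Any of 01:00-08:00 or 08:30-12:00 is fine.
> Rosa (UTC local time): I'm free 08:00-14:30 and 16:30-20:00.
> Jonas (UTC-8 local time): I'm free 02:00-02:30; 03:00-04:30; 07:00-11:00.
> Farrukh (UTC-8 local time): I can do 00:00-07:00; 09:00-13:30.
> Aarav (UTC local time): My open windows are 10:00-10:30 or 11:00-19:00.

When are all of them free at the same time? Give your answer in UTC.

Arjun in UTC: 09:00-14:30, 15:30-20:00, 21:00-22:00 (add 8h to convert from UTC-8).
Alice in UTC: 09:00-16:00, 16:30-20:00 (add 8h to convert from UTC-8).
Rosa in UTC: 08:00-14:30, 16:30-20:00.
Jonas in UTC: 10:00-10:30, 11:00-12:30, 15:00-19:00 (add 8h to convert from UTC-8).
Farrukh in UTC: 08:00-15:00, 17:00-21:30 (add 8h to convert from UTC-8).
Aarav in UTC: 10:00-10:30, 11:00-19:00.
Arjun ∩ Alice: 09:00-14:30, 15:30-16:00, 16:30-20:00.
Arjun ∩ Alice ∩ Rosa: 09:00-14:30, 16:30-20:00.
Arjun ∩ Alice ∩ Rosa ∩ Jonas: 10:00-10:30, 11:00-12:30, 16:30-19:00.
Arjun ∩ Alice ∩ Rosa ∩ Jonas ∩ Farrukh: 10:00-10:30, 11:00-12:30, 17:00-19:00.
Arjun ∩ Alice ∩ Rosa ∩ Jonas ∩ Farrukh ∩ Aarav: 10:00-10:30, 11:00-12:30, 17:00-19:00.

10:00-10:30, 11:00-12:30, 17:00-19:00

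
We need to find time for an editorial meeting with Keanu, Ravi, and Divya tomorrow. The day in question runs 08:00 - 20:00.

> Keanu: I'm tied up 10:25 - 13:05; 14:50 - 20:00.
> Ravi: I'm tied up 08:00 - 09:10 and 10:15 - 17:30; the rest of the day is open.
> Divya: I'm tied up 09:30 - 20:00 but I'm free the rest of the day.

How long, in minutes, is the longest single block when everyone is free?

20

Keanu free: 08:00-10:25, 13:05-14:50 (invert busy blocks within the working day).
Ravi free: 09:10-10:15, 17:30-20:00 (invert busy blocks within the working day).
Divya free: 08:00-09:30 (invert busy blocks within the working day).
Keanu ∩ Ravi: 09:10-10:15.
Keanu ∩ Ravi ∩ Divya: 09:10-09:30.
The longest is 09:10-09:30 at 20 minutes.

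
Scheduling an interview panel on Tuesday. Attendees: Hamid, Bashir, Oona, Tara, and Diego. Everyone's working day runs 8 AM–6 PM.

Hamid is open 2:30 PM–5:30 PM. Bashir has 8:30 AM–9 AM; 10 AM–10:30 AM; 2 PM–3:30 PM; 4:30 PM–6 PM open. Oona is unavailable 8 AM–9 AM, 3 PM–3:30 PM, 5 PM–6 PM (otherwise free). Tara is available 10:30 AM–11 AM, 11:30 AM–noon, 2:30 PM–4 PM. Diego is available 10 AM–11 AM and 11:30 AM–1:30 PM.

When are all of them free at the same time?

none

Hamid free: 14:30-17:30.
Bashir free: 08:30-09:00, 10:00-10:30, 14:00-15:30, 16:30-18:00.
Oona free: 09:00-15:00, 15:30-17:00 (invert busy blocks within the working day).
Tara free: 10:30-11:00, 11:30-12:00, 14:30-16:00.
Diego free: 10:00-11:00, 11:30-13:30.
Hamid ∩ Bashir: 14:30-15:30, 16:30-17:30.
Hamid ∩ Bashir ∩ Oona: 14:30-15:00, 16:30-17:00.
Hamid ∩ Bashir ∩ Oona ∩ Tara: 14:30-15:00.
Hamid ∩ Bashir ∩ Oona ∩ Tara ∩ Diego: ∅.
There is no time when everyone is free.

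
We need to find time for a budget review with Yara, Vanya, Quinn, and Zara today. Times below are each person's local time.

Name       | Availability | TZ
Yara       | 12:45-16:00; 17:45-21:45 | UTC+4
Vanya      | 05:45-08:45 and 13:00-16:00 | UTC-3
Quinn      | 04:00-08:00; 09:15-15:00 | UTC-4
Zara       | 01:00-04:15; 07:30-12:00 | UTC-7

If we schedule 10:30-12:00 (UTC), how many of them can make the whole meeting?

2

Yara in UTC: 08:45-12:00, 13:45-17:45 (subtract 4h to convert from UTC+4).
Vanya in UTC: 08:45-11:45, 16:00-19:00 (add 3h to convert from UTC-3).
Quinn in UTC: 08:00-12:00, 13:15-19:00 (add 4h to convert from UTC-4).
Zara in UTC: 08:00-11:15, 14:30-19:00 (add 7h to convert from UTC-7).
Yara and Quinn can make the full 10:30-12:00 slot — that's 2.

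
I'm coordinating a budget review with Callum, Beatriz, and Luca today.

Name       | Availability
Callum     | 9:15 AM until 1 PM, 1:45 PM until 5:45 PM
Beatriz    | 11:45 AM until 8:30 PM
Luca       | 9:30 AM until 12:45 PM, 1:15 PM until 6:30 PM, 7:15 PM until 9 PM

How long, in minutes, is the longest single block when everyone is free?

Callum ∩ Beatriz: 11:45-13:00, 13:45-17:45.
Callum ∩ Beatriz ∩ Luca: 11:45-12:45, 13:45-17:45.
Those are the intersection windows.
The longest is 13:45-17:45 at 240 minutes.

240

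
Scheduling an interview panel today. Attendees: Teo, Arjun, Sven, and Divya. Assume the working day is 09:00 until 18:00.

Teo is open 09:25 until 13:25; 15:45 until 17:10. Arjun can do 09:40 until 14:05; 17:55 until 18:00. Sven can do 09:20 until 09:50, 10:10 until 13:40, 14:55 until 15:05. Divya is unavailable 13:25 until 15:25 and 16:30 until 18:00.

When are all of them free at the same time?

09:40-09:50, 10:10-13:25

Teo free: 09:25-13:25, 15:45-17:10.
Arjun free: 09:40-14:05, 17:55-18:00.
Sven free: 09:20-09:50, 10:10-13:40, 14:55-15:05.
Divya free: 09:00-13:25, 15:25-16:30 (invert busy blocks within the working day).
Teo ∩ Arjun: 09:40-13:25.
Teo ∩ Arjun ∩ Sven: 09:40-09:50, 10:10-13:25.
Teo ∩ Arjun ∩ Sven ∩ Divya: 09:40-09:50, 10:10-13:25.
Those are the intersection windows.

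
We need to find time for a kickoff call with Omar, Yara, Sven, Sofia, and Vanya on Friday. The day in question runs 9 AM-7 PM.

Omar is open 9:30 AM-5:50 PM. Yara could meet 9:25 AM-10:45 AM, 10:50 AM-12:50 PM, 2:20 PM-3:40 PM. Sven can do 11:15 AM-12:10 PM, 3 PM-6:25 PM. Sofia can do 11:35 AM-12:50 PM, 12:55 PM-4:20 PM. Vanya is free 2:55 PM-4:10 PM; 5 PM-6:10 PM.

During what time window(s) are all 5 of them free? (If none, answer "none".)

Omar ∩ Yara: 09:30-10:45, 10:50-12:50, 14:20-15:40.
Omar ∩ Yara ∩ Sven: 11:15-12:10, 15:00-15:40.
Omar ∩ Yara ∩ Sven ∩ Sofia: 11:35-12:10, 15:00-15:40.
Omar ∩ Yara ∩ Sven ∩ Sofia ∩ Vanya: 15:00-15:40.
Those are the intersection windows.

15:00-15:40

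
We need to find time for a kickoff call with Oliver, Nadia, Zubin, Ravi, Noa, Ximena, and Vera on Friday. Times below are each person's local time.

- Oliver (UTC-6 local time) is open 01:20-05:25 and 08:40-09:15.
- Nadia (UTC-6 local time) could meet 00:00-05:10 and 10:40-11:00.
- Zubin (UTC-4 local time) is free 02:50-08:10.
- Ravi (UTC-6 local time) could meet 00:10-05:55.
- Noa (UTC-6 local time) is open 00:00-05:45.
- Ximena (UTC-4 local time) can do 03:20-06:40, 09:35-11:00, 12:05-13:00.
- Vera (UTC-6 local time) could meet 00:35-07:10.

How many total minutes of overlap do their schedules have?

200

Oliver in UTC: 07:20-11:25, 14:40-15:15 (add 6h to convert from UTC-6).
Nadia in UTC: 06:00-11:10, 16:40-17:00 (add 6h to convert from UTC-6).
Zubin in UTC: 06:50-12:10 (add 4h to convert from UTC-4).
Ravi in UTC: 06:10-11:55 (add 6h to convert from UTC-6).
Noa in UTC: 06:00-11:45 (add 6h to convert from UTC-6).
Ximena in UTC: 07:20-10:40, 13:35-15:00, 16:05-17:00 (add 4h to convert from UTC-4).
Vera in UTC: 06:35-13:10 (add 6h to convert from UTC-6).
Oliver ∩ Nadia: 07:20-11:10.
Oliver ∩ Nadia ∩ Zubin: 07:20-11:10.
Oliver ∩ Nadia ∩ Zubin ∩ Ravi: 07:20-11:10.
Oliver ∩ Nadia ∩ Zubin ∩ Ravi ∩ Noa: 07:20-11:10.
Oliver ∩ Nadia ∩ Zubin ∩ Ravi ∩ Noa ∩ Ximena: 07:20-10:40.
Oliver ∩ Nadia ∩ Zubin ∩ Ravi ∩ Noa ∩ Ximena ∩ Vera: 07:20-10:40.
Those are the intersection windows.
That's a single block of 200 minutes.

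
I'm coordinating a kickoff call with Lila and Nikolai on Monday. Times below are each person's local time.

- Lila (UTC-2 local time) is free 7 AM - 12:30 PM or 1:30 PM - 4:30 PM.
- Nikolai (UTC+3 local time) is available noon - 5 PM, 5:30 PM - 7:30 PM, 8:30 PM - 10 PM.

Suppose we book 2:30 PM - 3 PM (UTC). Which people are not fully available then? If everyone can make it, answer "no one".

Lila in UTC: 09:00-14:30, 15:30-18:30 (add 2h to convert from UTC-2).
Nikolai in UTC: 09:00-14:00, 14:30-16:30, 17:30-19:00 (subtract 3h to convert from UTC+3).
Lila: not fully free for 14:30-15:00. Nikolai: free for 14:30-15:00.

Lila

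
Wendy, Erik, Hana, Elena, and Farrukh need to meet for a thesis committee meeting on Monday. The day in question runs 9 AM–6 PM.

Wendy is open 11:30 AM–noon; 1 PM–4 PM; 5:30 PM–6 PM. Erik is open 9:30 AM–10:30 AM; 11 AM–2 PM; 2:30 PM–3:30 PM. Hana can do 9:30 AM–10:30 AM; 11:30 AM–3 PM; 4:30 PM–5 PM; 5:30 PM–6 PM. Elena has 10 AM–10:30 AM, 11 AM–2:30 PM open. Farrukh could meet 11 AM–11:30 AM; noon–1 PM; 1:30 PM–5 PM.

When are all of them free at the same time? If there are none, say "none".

Wendy ∩ Erik: 11:30-12:00, 13:00-14:00, 14:30-15:30.
Wendy ∩ Erik ∩ Hana: 11:30-12:00, 13:00-14:00, 14:30-15:00.
Wendy ∩ Erik ∩ Hana ∩ Elena: 11:30-12:00, 13:00-14:00.
Wendy ∩ Erik ∩ Hana ∩ Elena ∩ Farrukh: 13:30-14:00.

13:30-14:00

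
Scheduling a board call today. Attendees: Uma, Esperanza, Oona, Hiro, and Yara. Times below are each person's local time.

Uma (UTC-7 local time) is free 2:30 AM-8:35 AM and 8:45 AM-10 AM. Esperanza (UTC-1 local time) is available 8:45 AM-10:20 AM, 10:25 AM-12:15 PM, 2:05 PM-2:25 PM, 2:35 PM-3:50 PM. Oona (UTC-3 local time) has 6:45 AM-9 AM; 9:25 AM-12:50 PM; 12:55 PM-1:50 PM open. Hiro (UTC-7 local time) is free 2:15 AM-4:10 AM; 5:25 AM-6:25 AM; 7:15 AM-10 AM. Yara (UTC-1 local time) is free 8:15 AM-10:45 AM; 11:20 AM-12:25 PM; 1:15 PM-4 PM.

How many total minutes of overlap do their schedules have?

Uma in UTC: 09:30-15:35, 15:45-17:00 (add 7h to convert from UTC-7).
Esperanza in UTC: 09:45-11:20, 11:25-13:15, 15:05-15:25, 15:35-16:50 (add 1h to convert from UTC-1).
Oona in UTC: 09:45-12:00, 12:25-15:50, 15:55-16:50 (add 3h to convert from UTC-3).
Hiro in UTC: 09:15-11:10, 12:25-13:25, 14:15-17:00 (add 7h to convert from UTC-7).
Yara in UTC: 09:15-11:45, 12:20-13:25, 14:15-17:00 (add 1h to convert from UTC-1).
Uma ∩ Esperanza: 09:45-11:20, 11:25-13:15, 15:05-15:25, 15:45-16:50.
Uma ∩ Esperanza ∩ Oona: 09:45-11:20, 11:25-12:00, 12:25-13:15, 15:05-15:25, 15:45-15:50, 15:55-16:50.
Uma ∩ Esperanza ∩ Oona ∩ Hiro: 09:45-11:10, 12:25-13:15, 15:05-15:25, 15:45-15:50, 15:55-16:50.
Uma ∩ Esperanza ∩ Oona ∩ Hiro ∩ Yara: 09:45-11:10, 12:25-13:15, 15:05-15:25, 15:45-15:50, 15:55-16:50.
Summing the common windows: 85 + 50 + 20 + 5 + 55 = 215 minutes.

215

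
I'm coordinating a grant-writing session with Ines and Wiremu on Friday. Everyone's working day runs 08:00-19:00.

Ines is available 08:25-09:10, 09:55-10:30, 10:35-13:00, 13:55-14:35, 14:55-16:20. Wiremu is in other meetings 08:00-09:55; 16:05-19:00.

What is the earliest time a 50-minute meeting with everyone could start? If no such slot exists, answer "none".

10:35

Ines free: 08:25-09:10, 09:55-10:30, 10:35-13:00, 13:55-14:35, 14:55-16:20.
Wiremu free: 09:55-16:05 (invert busy blocks within the working day).
Ines ∩ Wiremu: 09:55-10:30, 10:35-13:00, 13:55-14:35, 14:55-16:05.
So the common availability across everyone is 09:55-10:30, 10:35-13:00, 13:55-14:35, 14:55-16:05.
The first common window of at least 50 minutes is 10:35-13:00, so the earliest start is 10:35.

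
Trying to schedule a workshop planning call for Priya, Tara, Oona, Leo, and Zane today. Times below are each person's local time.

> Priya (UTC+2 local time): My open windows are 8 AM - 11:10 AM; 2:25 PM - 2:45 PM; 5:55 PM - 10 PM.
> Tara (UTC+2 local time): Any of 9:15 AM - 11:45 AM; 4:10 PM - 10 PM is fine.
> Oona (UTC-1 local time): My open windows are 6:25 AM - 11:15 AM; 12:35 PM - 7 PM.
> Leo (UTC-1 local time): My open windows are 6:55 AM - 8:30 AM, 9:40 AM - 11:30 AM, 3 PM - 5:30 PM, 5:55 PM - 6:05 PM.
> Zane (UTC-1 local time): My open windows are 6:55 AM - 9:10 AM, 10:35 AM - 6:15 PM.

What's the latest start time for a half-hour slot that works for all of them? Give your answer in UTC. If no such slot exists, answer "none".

18:00

Priya in UTC: 06:00-09:10, 12:25-12:45, 15:55-20:00 (subtract 2h to convert from UTC+2).
Tara in UTC: 07:15-09:45, 14:10-20:00 (subtract 2h to convert from UTC+2).
Oona in UTC: 07:25-12:15, 13:35-20:00 (add 1h to convert from UTC-1).
Leo in UTC: 07:55-09:30, 10:40-12:30, 16:00-18:30, 18:55-19:05 (add 1h to convert from UTC-1).
Zane in UTC: 07:55-10:10, 11:35-19:15 (add 1h to convert from UTC-1).
Priya ∩ Tara: 07:15-09:10, 15:55-20:00.
Priya ∩ Tara ∩ Oona: 07:25-09:10, 15:55-20:00.
Priya ∩ Tara ∩ Oona ∩ Leo: 07:55-09:10, 16:00-18:30, 18:55-19:05.
Priya ∩ Tara ∩ Oona ∩ Leo ∩ Zane: 07:55-09:10, 16:00-18:30, 18:55-19:05.
The last common window of at least 30 minutes is 16:00-18:30; a 30-minute meeting can start as late as 18:00 and still end by 18:30.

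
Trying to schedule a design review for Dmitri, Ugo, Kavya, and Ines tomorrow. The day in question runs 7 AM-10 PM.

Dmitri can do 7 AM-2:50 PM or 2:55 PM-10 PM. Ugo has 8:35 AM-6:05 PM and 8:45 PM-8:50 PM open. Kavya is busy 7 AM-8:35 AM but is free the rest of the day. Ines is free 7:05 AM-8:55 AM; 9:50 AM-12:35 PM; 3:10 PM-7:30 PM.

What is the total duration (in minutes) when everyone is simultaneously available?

Dmitri free: 07:00-14:50, 14:55-22:00.
Ugo free: 08:35-18:05, 20:45-20:50.
Kavya free: 08:35-22:00 (invert busy blocks within the working day).
Ines free: 07:05-08:55, 09:50-12:35, 15:10-19:30.
Dmitri ∩ Ugo: 08:35-14:50, 14:55-18:05, 20:45-20:50.
Dmitri ∩ Ugo ∩ Kavya: 08:35-14:50, 14:55-18:05, 20:45-20:50.
Dmitri ∩ Ugo ∩ Kavya ∩ Ines: 08:35-08:55, 09:50-12:35, 15:10-18:05.
Summing the common windows: 20 + 165 + 175 = 360 minutes.

360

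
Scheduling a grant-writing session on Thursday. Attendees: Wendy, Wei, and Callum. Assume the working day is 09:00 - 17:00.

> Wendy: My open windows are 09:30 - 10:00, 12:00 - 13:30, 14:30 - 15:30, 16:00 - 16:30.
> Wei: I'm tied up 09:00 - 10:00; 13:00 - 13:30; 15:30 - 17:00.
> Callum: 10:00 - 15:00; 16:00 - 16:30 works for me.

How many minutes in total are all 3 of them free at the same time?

Wendy free: 09:30-10:00, 12:00-13:30, 14:30-15:30, 16:00-16:30.
Wei free: 10:00-13:00, 13:30-15:30 (invert busy blocks within the working day).
Callum free: 10:00-15:00, 16:00-16:30.
Wendy ∩ Wei: 12:00-13:00, 14:30-15:30.
Wendy ∩ Wei ∩ Callum: 12:00-13:00, 14:30-15:00.
Summing the common windows: 60 + 30 = 90 minutes.

90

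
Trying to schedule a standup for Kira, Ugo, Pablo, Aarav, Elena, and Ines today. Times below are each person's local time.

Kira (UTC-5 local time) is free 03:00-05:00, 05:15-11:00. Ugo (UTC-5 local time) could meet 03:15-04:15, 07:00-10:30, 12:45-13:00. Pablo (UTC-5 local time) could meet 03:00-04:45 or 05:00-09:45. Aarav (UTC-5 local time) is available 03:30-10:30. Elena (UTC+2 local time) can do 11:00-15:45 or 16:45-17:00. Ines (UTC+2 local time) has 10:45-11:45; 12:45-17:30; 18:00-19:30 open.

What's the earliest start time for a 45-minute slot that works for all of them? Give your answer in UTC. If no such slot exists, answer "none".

12:00

Kira in UTC: 08:00-10:00, 10:15-16:00 (add 5h to convert from UTC-5).
Ugo in UTC: 08:15-09:15, 12:00-15:30, 17:45-18:00 (add 5h to convert from UTC-5).
Pablo in UTC: 08:00-09:45, 10:00-14:45 (add 5h to convert from UTC-5).
Aarav in UTC: 08:30-15:30 (add 5h to convert from UTC-5).
Elena in UTC: 09:00-13:45, 14:45-15:00 (subtract 2h to convert from UTC+2).
Ines in UTC: 08:45-09:45, 10:45-15:30, 16:00-17:30 (subtract 2h to convert from UTC+2).
Kira ∩ Ugo: 08:15-09:15, 12:00-15:30.
Kira ∩ Ugo ∩ Pablo: 08:15-09:15, 12:00-14:45.
Kira ∩ Ugo ∩ Pablo ∩ Aarav: 08:30-09:15, 12:00-14:45.
Kira ∩ Ugo ∩ Pablo ∩ Aarav ∩ Elena: 09:00-09:15, 12:00-13:45.
Kira ∩ Ugo ∩ Pablo ∩ Aarav ∩ Elena ∩ Ines: 09:00-09:15, 12:00-13:45.
The first common window of at least 45 minutes is 12:00-13:45, so the earliest start is 12:00.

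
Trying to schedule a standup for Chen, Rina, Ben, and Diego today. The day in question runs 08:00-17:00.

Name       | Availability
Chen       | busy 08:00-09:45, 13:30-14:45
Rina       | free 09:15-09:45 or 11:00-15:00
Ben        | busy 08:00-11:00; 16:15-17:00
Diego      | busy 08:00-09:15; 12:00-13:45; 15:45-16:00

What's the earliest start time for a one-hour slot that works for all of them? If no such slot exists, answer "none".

Chen free: 09:45-13:30, 14:45-17:00 (invert busy blocks within the working day).
Rina free: 09:15-09:45, 11:00-15:00.
Ben free: 11:00-16:15 (invert busy blocks within the working day).
Diego free: 09:15-12:00, 13:45-15:45, 16:00-17:00 (invert busy blocks within the working day).
Chen ∩ Rina: 11:00-13:30, 14:45-15:00.
Chen ∩ Rina ∩ Ben: 11:00-13:30, 14:45-15:00.
Chen ∩ Rina ∩ Ben ∩ Diego: 11:00-12:00, 14:45-15:00.
Those are the intersection windows.
The first common window of at least 60 minutes is 11:00-12:00, so the earliest start is 11:00.

11:00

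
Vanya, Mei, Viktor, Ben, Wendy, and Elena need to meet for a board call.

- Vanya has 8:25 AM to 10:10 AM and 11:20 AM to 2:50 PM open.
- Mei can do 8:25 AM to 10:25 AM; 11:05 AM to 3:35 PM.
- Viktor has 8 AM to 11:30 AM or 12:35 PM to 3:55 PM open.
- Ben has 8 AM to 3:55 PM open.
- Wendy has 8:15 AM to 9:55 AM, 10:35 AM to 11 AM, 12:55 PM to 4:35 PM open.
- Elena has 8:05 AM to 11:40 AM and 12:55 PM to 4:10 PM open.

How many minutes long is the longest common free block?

Vanya ∩ Mei: 08:25-10:10, 11:20-14:50.
Vanya ∩ Mei ∩ Viktor: 08:25-10:10, 11:20-11:30, 12:35-14:50.
Vanya ∩ Mei ∩ Viktor ∩ Ben: 08:25-10:10, 11:20-11:30, 12:35-14:50.
Vanya ∩ Mei ∩ Viktor ∩ Ben ∩ Wendy: 08:25-09:55, 12:55-14:50.
Vanya ∩ Mei ∩ Viktor ∩ Ben ∩ Wendy ∩ Elena: 08:25-09:55, 12:55-14:50.
The longest is 12:55-14:50 at 115 minutes.

115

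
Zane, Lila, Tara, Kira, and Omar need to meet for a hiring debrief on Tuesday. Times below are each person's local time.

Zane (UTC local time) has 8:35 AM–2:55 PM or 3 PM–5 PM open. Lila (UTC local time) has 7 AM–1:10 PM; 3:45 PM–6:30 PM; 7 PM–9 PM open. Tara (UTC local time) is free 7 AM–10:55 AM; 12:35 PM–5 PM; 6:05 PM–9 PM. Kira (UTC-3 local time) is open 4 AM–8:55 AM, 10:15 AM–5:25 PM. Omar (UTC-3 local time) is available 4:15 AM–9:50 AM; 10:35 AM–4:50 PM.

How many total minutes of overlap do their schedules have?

215

Zane in UTC: 08:35-14:55, 15:00-17:00.
Lila in UTC: 07:00-13:10, 15:45-18:30, 19:00-21:00.
Tara in UTC: 07:00-10:55, 12:35-17:00, 18:05-21:00.
Kira in UTC: 07:00-11:55, 13:15-20:25 (add 3h to convert from UTC-3).
Omar in UTC: 07:15-12:50, 13:35-19:50 (add 3h to convert from UTC-3).
Zane ∩ Lila: 08:35-13:10, 15:45-17:00.
Zane ∩ Lila ∩ Tara: 08:35-10:55, 12:35-13:10, 15:45-17:00.
Zane ∩ Lila ∩ Tara ∩ Kira: 08:35-10:55, 15:45-17:00.
Zane ∩ Lila ∩ Tara ∩ Kira ∩ Omar: 08:35-10:55, 15:45-17:00.
Summing the common windows: 140 + 75 = 215 minutes.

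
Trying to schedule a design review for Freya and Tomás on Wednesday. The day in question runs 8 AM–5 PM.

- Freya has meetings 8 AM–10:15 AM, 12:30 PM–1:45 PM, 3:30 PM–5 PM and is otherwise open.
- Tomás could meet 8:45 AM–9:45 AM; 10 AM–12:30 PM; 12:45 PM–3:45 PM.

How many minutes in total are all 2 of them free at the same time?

Freya free: 10:15-12:30, 13:45-15:30 (invert busy blocks within the working day).
Tomás free: 08:45-09:45, 10:00-12:30, 12:45-15:45.
Freya ∩ Tomás: 10:15-12:30, 13:45-15:30.
So the common availability across everyone is 10:15-12:30, 13:45-15:30.
Summing the common windows: 135 + 105 = 240 minutes.

240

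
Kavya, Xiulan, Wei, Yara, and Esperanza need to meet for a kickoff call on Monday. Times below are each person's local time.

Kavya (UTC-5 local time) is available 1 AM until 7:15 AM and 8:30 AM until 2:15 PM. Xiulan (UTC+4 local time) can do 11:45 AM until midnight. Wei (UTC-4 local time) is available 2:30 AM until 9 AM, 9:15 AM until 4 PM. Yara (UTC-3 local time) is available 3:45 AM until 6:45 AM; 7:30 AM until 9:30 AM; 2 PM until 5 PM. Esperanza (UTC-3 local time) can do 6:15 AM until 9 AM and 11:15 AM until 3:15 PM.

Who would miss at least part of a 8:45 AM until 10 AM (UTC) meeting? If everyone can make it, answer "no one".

Kavya in UTC: 06:00-12:15, 13:30-19:15 (add 5h to convert from UTC-5).
Xiulan in UTC: 07:45-20:00 (subtract 4h to convert from UTC+4).
Wei in UTC: 06:30-13:00, 13:15-20:00 (add 4h to convert from UTC-4).
Yara in UTC: 06:45-09:45, 10:30-12:30, 17:00-20:00 (add 3h to convert from UTC-3).
Esperanza in UTC: 09:15-12:00, 14:15-18:15 (add 3h to convert from UTC-3).
Kavya: free for 08:45-10:00. Xiulan: free for 08:45-10:00. Wei: free for 08:45-10:00. Yara: not fully free for 08:45-10:00. Esperanza: not fully free for 08:45-10:00.

Esperanza, Yara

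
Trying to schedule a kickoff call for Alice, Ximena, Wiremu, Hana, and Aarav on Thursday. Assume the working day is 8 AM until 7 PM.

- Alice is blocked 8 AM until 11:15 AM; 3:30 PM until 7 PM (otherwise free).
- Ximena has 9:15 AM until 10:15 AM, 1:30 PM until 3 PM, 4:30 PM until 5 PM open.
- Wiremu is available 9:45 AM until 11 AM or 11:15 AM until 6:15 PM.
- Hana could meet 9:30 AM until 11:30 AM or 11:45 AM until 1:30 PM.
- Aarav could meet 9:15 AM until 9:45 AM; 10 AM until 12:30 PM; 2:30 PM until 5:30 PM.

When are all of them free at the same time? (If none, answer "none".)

Alice free: 11:15-15:30 (invert busy blocks within the working day).
Ximena free: 09:15-10:15, 13:30-15:00, 16:30-17:00.
Wiremu free: 09:45-11:00, 11:15-18:15.
Hana free: 09:30-11:30, 11:45-13:30.
Aarav free: 09:15-09:45, 10:00-12:30, 14:30-17:30.
Alice ∩ Ximena: 13:30-15:00.
Alice ∩ Ximena ∩ Wiremu: 13:30-15:00.
Alice ∩ Ximena ∩ Wiremu ∩ Hana: ∅.
Alice ∩ Ximena ∩ Wiremu ∩ Hana ∩ Aarav: ∅.
There is no time when everyone is free.

none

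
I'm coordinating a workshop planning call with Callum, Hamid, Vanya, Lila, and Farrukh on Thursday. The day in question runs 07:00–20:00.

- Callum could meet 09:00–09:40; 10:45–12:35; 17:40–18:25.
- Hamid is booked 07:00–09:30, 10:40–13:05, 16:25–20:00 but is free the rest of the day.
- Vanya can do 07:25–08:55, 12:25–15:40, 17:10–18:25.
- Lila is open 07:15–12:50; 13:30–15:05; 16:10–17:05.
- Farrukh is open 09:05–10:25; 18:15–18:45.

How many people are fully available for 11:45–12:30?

2

Callum free: 09:00-09:40, 10:45-12:35, 17:40-18:25.
Hamid free: 09:30-10:40, 13:05-16:25 (invert busy blocks within the working day).
Vanya free: 07:25-08:55, 12:25-15:40, 17:10-18:25.
Lila free: 07:15-12:50, 13:30-15:05, 16:10-17:05.
Farrukh free: 09:05-10:25, 18:15-18:45.
Callum and Lila can make the full 11:45-12:30 slot — that's 2.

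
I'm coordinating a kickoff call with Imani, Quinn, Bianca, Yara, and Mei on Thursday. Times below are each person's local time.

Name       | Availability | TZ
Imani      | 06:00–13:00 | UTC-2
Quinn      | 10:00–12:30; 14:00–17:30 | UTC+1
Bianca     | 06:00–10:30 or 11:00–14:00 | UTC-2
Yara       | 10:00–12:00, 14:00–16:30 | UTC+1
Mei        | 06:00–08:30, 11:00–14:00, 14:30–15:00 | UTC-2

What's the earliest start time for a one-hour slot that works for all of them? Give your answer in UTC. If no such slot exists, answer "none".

09:00

Imani in UTC: 08:00-15:00 (add 2h to convert from UTC-2).
Quinn in UTC: 09:00-11:30, 13:00-16:30 (subtract 1h to convert from UTC+1).
Bianca in UTC: 08:00-12:30, 13:00-16:00 (add 2h to convert from UTC-2).
Yara in UTC: 09:00-11:00, 13:00-15:30 (subtract 1h to convert from UTC+1).
Mei in UTC: 08:00-10:30, 13:00-16:00, 16:30-17:00 (add 2h to convert from UTC-2).
Imani ∩ Quinn: 09:00-11:30, 13:00-15:00.
Imani ∩ Quinn ∩ Bianca: 09:00-11:30, 13:00-15:00.
Imani ∩ Quinn ∩ Bianca ∩ Yara: 09:00-11:00, 13:00-15:00.
Imani ∩ Quinn ∩ Bianca ∩ Yara ∩ Mei: 09:00-10:30, 13:00-15:00.
The first common window of at least 60 minutes is 09:00-10:30, so the earliest start is 09:00.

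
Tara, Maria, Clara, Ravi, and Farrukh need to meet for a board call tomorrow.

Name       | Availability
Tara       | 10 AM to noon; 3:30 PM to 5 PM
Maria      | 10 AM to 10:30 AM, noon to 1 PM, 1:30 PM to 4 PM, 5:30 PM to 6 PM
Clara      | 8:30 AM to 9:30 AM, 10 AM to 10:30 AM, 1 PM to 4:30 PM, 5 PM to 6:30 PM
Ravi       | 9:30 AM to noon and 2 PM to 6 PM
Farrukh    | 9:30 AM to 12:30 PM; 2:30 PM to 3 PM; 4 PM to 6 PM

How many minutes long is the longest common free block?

Tara ∩ Maria: 10:00-10:30, 15:30-16:00.
Tara ∩ Maria ∩ Clara: 10:00-10:30, 15:30-16:00.
Tara ∩ Maria ∩ Clara ∩ Ravi: 10:00-10:30, 15:30-16:00.
Tara ∩ Maria ∩ Clara ∩ Ravi ∩ Farrukh: 10:00-10:30.
The longest is 10:00-10:30 at 30 minutes.

30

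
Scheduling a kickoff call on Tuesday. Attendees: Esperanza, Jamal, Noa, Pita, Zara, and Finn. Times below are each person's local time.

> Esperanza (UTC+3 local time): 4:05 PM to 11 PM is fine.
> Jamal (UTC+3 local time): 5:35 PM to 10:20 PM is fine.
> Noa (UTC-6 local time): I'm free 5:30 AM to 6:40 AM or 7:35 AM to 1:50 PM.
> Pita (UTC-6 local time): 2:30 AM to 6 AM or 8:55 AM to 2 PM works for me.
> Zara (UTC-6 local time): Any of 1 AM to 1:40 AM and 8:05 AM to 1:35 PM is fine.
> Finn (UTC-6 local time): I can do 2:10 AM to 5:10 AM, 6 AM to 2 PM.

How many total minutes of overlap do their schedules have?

Esperanza in UTC: 13:05-20:00 (subtract 3h to convert from UTC+3).
Jamal in UTC: 14:35-19:20 (subtract 3h to convert from UTC+3).
Noa in UTC: 11:30-12:40, 13:35-19:50 (add 6h to convert from UTC-6).
Pita in UTC: 08:30-12:00, 14:55-20:00 (add 6h to convert from UTC-6).
Zara in UTC: 07:00-07:40, 14:05-19:35 (add 6h to convert from UTC-6).
Finn in UTC: 08:10-11:10, 12:00-20:00 (add 6h to convert from UTC-6).
Esperanza ∩ Jamal: 14:35-19:20.
Esperanza ∩ Jamal ∩ Noa: 14:35-19:20.
Esperanza ∩ Jamal ∩ Noa ∩ Pita: 14:55-19:20.
Esperanza ∩ Jamal ∩ Noa ∩ Pita ∩ Zara: 14:55-19:20.
Esperanza ∩ Jamal ∩ Noa ∩ Pita ∩ Zara ∩ Finn: 14:55-19:20.
Those are the intersection windows.
That's a single block of 265 minutes.

265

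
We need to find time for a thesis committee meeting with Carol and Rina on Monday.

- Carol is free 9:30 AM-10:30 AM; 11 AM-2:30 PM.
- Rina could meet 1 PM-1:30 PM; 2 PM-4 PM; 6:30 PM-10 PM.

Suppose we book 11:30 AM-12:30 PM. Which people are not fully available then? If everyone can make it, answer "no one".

Rina

Carol: free for 11:30-12:30. Rina: not fully free for 11:30-12:30.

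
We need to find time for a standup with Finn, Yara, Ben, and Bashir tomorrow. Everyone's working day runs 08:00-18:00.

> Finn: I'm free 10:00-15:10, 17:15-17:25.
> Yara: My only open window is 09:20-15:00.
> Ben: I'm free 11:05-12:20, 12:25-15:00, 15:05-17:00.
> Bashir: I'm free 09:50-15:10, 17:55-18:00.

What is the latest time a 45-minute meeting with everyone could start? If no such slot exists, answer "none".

Finn ∩ Yara: 10:00-15:00.
Finn ∩ Yara ∩ Ben: 11:05-12:20, 12:25-15:00.
Finn ∩ Yara ∩ Ben ∩ Bashir: 11:05-12:20, 12:25-15:00.
So the common availability across everyone is 11:05-12:20, 12:25-15:00.
The last common window of at least 45 minutes is 12:25-15:00; a 45-minute meeting can start as late as 14:15 and still end by 15:00.

14:15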